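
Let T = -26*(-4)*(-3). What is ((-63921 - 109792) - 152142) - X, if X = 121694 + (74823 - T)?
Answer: -522684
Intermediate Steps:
T = -312 (T = 104*(-3) = -312)
X = 196829 (X = 121694 + (74823 - 1*(-312)) = 121694 + (74823 + 312) = 121694 + 75135 = 196829)
((-63921 - 109792) - 152142) - X = ((-63921 - 109792) - 152142) - 1*196829 = (-173713 - 152142) - 196829 = -325855 - 196829 = -522684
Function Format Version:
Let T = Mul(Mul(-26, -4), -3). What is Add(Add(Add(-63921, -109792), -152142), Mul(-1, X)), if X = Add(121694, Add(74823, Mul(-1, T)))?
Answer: -522684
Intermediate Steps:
T = -312 (T = Mul(104, -3) = -312)
X = 196829 (X = Add(121694, Add(74823, Mul(-1, -312))) = Add(121694, Add(74823, 312)) = Add(121694, 75135) = 196829)
Add(Add(Add(-63921, -109792), -152142), Mul(-1, X)) = Add(Add(Add(-63921, -109792), -152142), Mul(-1, 196829)) = Add(Add(-173713, -152142), -196829) = Add(-325855, -196829) = -522684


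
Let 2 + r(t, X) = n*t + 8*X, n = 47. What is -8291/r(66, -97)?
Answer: -8291/2324 ≈ -3.5676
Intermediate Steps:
r(t, X) = -2 + 8*X + 47*t (r(t, X) = -2 + (47*t + 8*X) = -2 + (8*X + 47*t) = -2 + 8*X + 47*t)
-8291/r(66, -97) = -8291/(-2 + 8*(-97) + 47*66) = -8291/(-2 - 776 + 3102) = -8291/2324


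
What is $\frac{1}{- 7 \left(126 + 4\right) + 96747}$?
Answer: $\frac{1}{95837} \approx 1.0434 \cdot 10^{-5}$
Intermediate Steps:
$\frac{1}{- 7 \left(126 + 4\right) + 96747} = \frac{1}{\left(-7\right) 130 + 96747} = \frac{1}{-910 + 96747} = \frac{1}{95837}$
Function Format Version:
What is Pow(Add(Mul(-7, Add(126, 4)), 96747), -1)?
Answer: Rational(1, 95837) ≈ 1.0434e-5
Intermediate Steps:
Pow(Add(Mul(-7, Add(126, 4)), 96747), -1) = Pow(Add(Mul(-7, 130), 96747), -1) = Pow(Add(-910, 96747), -1) = Pow(95837, -1) = Rational(1, 95837)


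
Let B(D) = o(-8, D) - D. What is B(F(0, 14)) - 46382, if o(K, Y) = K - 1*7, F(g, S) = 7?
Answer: -46404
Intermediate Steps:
o(K, Y) = -7 + K (o(K, Y) = K - 7 = -7 + K)
B(D) = -15 - D (B(D) = (-7 - 8) - D = -15 - D)
B(F(0, 14)) - 46382 = (-15 - 1*7) - 46382 = (-15 - 7) - 46382 = -22 - 46382 = -46404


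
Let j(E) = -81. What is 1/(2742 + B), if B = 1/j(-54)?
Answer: 81/222101 ≈ 0.00036470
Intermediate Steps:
B = -1/81 (B = 1/(-81) = -1/81 ≈ -0.012346)
1/(2742 + B) = 1/(2742 - 1/81) = 1/(222101/81) = 81/222101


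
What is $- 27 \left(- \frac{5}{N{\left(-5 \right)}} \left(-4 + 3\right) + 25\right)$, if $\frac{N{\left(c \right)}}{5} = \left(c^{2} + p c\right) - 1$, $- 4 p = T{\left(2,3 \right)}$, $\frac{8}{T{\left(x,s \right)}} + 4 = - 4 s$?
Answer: $- \frac{126441}{187} \approx -676.16$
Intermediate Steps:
$T{\left(x,s \right)} = \frac{8}{-4 - 4 s}$
$p = \frac{1}{8}$ ($p = - \frac{\left(-2\right) \frac{1}{1 + 3}}{4} = - \frac{\left(-2\right) \frac{1}{4}}{4} = \left(- \frac{1}{4}\right) \left(- \frac{1}{2}\right) = \frac{1}{8} \approx 0.125$)
$N{\left(c \right)} = -5 + 5 c^{2} + \frac{5 c}{8}$ ($N{\left(c \right)} = 5 \left(\left(c^{2} + \frac{c}{8}\right) - 1\right) = 5 \left(-1 + c^{2} + \frac{c}{8}\right) = -5 + 5 c^{2} + \frac{5 c}{8}$)
$- 27 \left(- \frac{5}{N{\left(-5 \right)}} \left(-4 + 3\right) + 25\right) = - 27 \left(- \frac{5}{-5 + 5 \left(-5\right)^{2} + \frac{5}{8} \left(-5\right)} \left(-4 + 3\right) + 25\right) = - 27 \left(- \frac{5}{-5 + 5 \cdot 25 - \frac{25}{8}} \left(-1\right) + 25\right) = - 27 \left(- \frac{5}{-5 + 125 - \frac{25}{8}} \left(-1\right) + 25\right) = - 27 \left(- \frac{5}{\frac{935}{8}} \left(-1\right) + 25\right) = - 27 \left(\left(-5\right) \frac{8}{935} \left(-1\right) + 25\right) = - 27 \left(\left(- \frac{8}{187}\right) \left(-1\right) + 25\right) = - 27 \left(\frac{8}{187} + 25\right) = \left(-27\right) \frac{4683}{187} = - \frac{126441}{187}$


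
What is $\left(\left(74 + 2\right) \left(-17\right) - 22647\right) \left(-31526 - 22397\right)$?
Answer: $1290862697$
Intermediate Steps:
$\left(\left(74 + 2\right) \left(-17\right) - 22647\right) \left(-31526 - 22397\right) = \left(76 \left(-17\right) - 22647\right) \left(-53923\right) = \left(-1292 - 22647\right) \left(-53923\right) = \left(-23939\right) \left(-53923\right) = 1290862697$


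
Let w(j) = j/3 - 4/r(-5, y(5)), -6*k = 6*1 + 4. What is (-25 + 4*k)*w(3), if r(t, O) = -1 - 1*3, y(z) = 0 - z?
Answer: -190/3 ≈ -63.333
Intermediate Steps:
k = -5/3 (k = -(6*1 + 4)/6 = -(6 + 4)/6 = -1/6*10 = -5/3 ≈ -1.6667)
y(z) = -z
r(t, O) = -4 (r(t, O) = -1 - 3 = -4)
w(j) = 1 + j/3 (w(j) = j/3 - 4/(-4) = j*(1/3) - 4*(-1/4) = j/3 + 1 = 1 + j/3)
(-25 + 4*k)*w(3) = (-25 + 4*(-5/3))*(1 + (1/3)*3) = (-25 - 20/3)*(1 + 1) = -95/3*2 = -190/3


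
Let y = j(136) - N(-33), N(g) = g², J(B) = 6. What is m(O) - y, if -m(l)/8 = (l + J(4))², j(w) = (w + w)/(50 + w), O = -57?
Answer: -1834003/93 ≈ -19720.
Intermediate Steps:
j(w) = 2*w/(50 + w) (j(w) = (2*w)/(50 + w) = 2*w/(50 + w))
m(l) = -8*(6 + l)² (m(l) = -8*(l + 6)² = -8*(6 + l)²)
y = -101141/93 (y = 2*136/(50 + 136) - 1*(-33)² = 2*136/186 - 1*1089 = 2*136*(1/186) - 1089 = 136/93 - 1089 = -101141/93 ≈ -1087.5)
m(O) - y = -8*(6 - 57)² - 1*(-101141/93) = -8*(-51)² + 101141/93 = -8*2601 + 101141/93 = -20808 + 101141/93 = -1834003/93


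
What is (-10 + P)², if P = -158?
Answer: 28224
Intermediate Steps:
(-10 + P)² = (-10 - 158)² = (-168)² = 28224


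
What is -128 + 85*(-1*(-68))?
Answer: 5652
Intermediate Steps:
-128 + 85*(-1*(-68)) = -128 + 85*68 = -128 + 5780 = 5652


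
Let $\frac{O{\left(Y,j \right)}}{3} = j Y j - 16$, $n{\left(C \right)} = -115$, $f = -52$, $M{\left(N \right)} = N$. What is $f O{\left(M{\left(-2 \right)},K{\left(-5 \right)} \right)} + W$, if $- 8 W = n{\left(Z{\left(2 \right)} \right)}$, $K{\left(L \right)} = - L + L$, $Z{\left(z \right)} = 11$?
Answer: $\frac{20083}{8} \approx 2510.4$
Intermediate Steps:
$K{\left(L \right)} = 0$
$O{\left(Y,j \right)} = -48 + 3 Y j^{2}$ ($O{\left(Y,j \right)} = 3 \left(j Y j - 16\right) = 3 \left(Y j j - 16\right) = 3 \left(Y j^{2} - 16\right) = 3 \left(-16 + Y j^{2}\right) = -48 + 3 Y j^{2}$)
$W = \frac{115}{8}$ ($W = \left(- \frac{1}{8}\right) \left(-115\right) = \frac{115}{8} \approx 14.375$)
$f O{\left(M{\left(-2 \right)},K{\left(-5 \right)} \right)} + W = - 52 \left(-48 + 3 \left(-2\right) 0^{2}\right) + \frac{115}{8} = - 52 \left(-48 + 3 \left(-2\right) 0\right) + \frac{115}{8} = - 52 \left(-48 + 0\right) + \frac{115}{8} = \left(-52\right) \left(-48\right) + \frac{115}{8} = 2496 + \frac{115}{8} = \frac{20083}{8}$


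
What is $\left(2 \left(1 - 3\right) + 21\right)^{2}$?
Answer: $289$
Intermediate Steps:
$\left(2 \left(1 - 3\right) + 21\right)^{2} = \left(2 \left(-2\right) + 21\right)^{2} = \left(-4 + 21\right)^{2} = 17^{2} = 289$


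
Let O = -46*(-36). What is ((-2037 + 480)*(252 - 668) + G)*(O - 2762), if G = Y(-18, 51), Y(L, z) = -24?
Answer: -716342928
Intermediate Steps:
G = -24
O = 1656
((-2037 + 480)*(252 - 668) + G)*(O - 2762) = ((-2037 + 480)*(252 - 668) - 24)*(1656 - 2762) = (-1557*(-416) - 24)*(-1106) = (647712 - 24)*(-1106) = 647688*(-1106) = -716342928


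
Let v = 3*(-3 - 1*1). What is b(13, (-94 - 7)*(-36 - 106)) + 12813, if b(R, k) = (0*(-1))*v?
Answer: 12813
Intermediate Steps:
v = -12 (v = 3*(-3 - 1) = 3*(-4) = -12)
b(R, k) = 0 (b(R, k) = (0*(-1))*(-12) = 0*(-12) = 0)
b(13, (-94 - 7)*(-36 - 106)) + 12813 = 0 + 12813 = 12813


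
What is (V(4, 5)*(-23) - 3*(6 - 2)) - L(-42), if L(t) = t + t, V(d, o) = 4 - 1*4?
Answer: 72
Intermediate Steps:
V(d, o) = 0 (V(d, o) = 4 - 4 = 0)
L(t) = 2*t
(V(4, 5)*(-23) - 3*(6 - 2)) - L(-42) = (0*(-23) - 3*(6 - 2)) - 2*(-42) = (0 - 3*4) - 1*(-84) = (0 - 12) + 84 = -12 + 84 = 72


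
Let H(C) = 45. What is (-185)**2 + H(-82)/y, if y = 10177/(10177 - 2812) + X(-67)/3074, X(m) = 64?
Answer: 543924675250/15877729 ≈ 34257.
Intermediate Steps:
y = 15877729/11320005 (y = 10177/(10177 - 2812) + 64/3074 = 10177/7365 + 64*(1/3074) = 10177*(1/7365) + 32/1537 = 10177/7365 + 32/1537 = 15877729/11320005 ≈ 1.4026)
(-185)**2 + H(-82)/y = (-185)**2 + 45/(15877729/11320005) = 34225 + 45*(11320005/15877729) = 34225 + 509400225/15877729 = 543924675250/15877729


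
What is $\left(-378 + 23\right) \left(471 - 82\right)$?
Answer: $-138095$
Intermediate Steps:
$\left(-378 + 23\right) \left(471 - 82\right) = \left(-355\right) 389 = -138095$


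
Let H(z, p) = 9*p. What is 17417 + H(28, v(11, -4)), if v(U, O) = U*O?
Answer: 17021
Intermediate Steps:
v(U, O) = O*U
17417 + H(28, v(11, -4)) = 17417 + 9*(-4*11) = 17417 + 9*(-44) = 17417 - 396 = 17021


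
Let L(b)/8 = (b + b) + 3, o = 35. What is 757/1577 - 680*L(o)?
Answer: -626257483/1577 ≈ -3.9712e+5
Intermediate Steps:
L(b) = 24 + 16*b (L(b) = 8*((b + b) + 3) = 8*(2*b + 3) = 8*(3 + 2*b) = 24 + 16*b)
757/1577 - 680*L(o) = 757/1577 - 680*(24 + 16*35) = 757*(1/1577) - 680*(24 + 560) = 757/1577 - 680*584 = 757/1577 - 397120 = -626257483/1577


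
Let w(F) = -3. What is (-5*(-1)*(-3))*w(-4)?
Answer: 45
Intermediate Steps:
(-5*(-1)*(-3))*w(-4) = (-5*(-1)*(-3))*(-3) = (5*(-3))*(-3) = -15*(-3) = 45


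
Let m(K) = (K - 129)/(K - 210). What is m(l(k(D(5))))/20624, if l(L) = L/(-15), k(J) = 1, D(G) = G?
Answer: 121/4061639 ≈ 2.9791e-5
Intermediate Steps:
l(L) = -L/15 (l(L) = L*(-1/15) = -L/15)
m(K) = (-129 + K)/(-210 + K)
m(l(k(D(5))))/20624 = ((-129 - 1/15*1)/(-210 - 1/15*1))/20624 = ((-129 - 1/15)/(-210 - 1/15))*(1/20624) = (-1936/15/(-3151/15))*(1/20624) = -15/3151*(-1936/15)*(1/20624) = (1936/3151)*(1/20624) = 121/4061639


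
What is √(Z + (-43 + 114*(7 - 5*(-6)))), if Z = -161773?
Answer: I*√157598 ≈ 396.99*I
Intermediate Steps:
√(Z + (-43 + 114*(7 - 5*(-6)))) = √(-161773 + (-43 + 114*(7 - 5*(-6)))) = √(-161773 + (-43 + 114*(7 + 30))) = √(-161773 + (-43 + 114*37)) = √(-161773 + (-43 + 4218)) = √(-161773 + 4175) = √(-157598) = I*√157598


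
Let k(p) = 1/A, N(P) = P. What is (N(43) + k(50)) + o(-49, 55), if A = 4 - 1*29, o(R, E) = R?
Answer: -151/25 ≈ -6.0400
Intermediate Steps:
A = -25 (A = 4 - 29 = -25)
k(p) = -1/25 (k(p) = 1/(-25) = -1/25)
(N(43) + k(50)) + o(-49, 55) = (43 - 1/25) - 49 = 1074/25 - 49 = -151/25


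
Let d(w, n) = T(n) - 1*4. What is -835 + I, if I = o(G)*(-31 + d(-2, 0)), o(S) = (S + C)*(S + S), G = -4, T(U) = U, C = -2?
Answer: -2515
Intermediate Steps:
d(w, n) = -4 + n (d(w, n) = n - 1*4 = n - 4 = -4 + n)
o(S) = 2*S*(-2 + S) (o(S) = (S - 2)*(S + S) = (-2 + S)*(2*S) = 2*S*(-2 + S))
I = -1680 (I = (2*(-4)*(-2 - 4))*(-31 + (-4 + 0)) = (2*(-4)*(-6))*(-31 - 4) = 48*(-35) = -1680)
-835 + I = -835 - 1680 = -2515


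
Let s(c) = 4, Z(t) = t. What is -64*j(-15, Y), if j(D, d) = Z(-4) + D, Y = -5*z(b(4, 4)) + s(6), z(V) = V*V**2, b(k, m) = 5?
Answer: 1216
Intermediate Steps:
z(V) = V**3
Y = -621 (Y = -5*5**3 + 4 = -5*125 + 4 = -625 + 4 = -621)
j(D, d) = -4 + D
-64*j(-15, Y) = -64*(-4 - 15) = -64*(-19) = 1216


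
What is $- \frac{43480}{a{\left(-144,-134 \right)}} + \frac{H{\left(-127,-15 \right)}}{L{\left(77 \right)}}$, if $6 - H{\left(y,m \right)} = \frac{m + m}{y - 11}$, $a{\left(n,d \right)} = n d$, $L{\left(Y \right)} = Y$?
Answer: $- \frac{1329227}{610236} \approx -2.1782$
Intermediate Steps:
$a{\left(n,d \right)} = d n$
$H{\left(y,m \right)} = 6 - \frac{2 m}{-11 + y}$ ($H{\left(y,m \right)} = 6 - \frac{m + m}{y - 11} = 6 - \frac{2 m}{-11 + y}$)
$- \frac{43480}{a{\left(-144,-134 \right)}} + \frac{H{\left(-127,-15 \right)}}{L{\left(77 \right)}} = - \frac{43480}{\left(-134\right) \left(-144\right)} + \frac{2 \frac{1}{-11 - 127} \left(-33 - -15 + 3 \left(-127\right)\right)}{77} = - \frac{43480}{19296} + \frac{2 \left(-33 + 15 - 381\right)}{-138} \cdot \frac{1}{77} = \left(-43480\right) \frac{1}{19296} + 2 \left(- \frac{1}{138}\right) \left(-399\right) \frac{1}{77} = - \frac{5435}{2412} + \frac{133}{23} \cdot \frac{1}{77} = - \frac{5435}{2412} + \frac{19}{253} = - \frac{1329227}{610236}$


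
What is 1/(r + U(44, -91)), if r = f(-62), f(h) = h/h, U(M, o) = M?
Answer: 1/45 ≈ 0.022222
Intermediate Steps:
f(h) = 1
r = 1
1/(r + U(44, -91)) = 1/(1 + 44) = 1/45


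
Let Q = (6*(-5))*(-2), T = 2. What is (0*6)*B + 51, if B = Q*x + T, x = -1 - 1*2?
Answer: 51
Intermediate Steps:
x = -3 (x = -1 - 2 = -3)
Q = 60 (Q = -30*(-2) = 60)
B = -178 (B = 60*(-3) + 2 = -180 + 2 = -178)
(0*6)*B + 51 = (0*6)*(-178) + 51 = 0*(-178) + 51 = 0 + 51 = 51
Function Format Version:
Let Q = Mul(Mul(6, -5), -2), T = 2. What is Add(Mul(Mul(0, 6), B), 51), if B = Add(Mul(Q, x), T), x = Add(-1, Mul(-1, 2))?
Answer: 51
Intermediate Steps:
x = -3 (x = Add(-1, -2) = -3)
Q = 60 (Q = Mul(-30, -2) = 60)
B = -178 (B = Add(Mul(60, -3), 2) = Add(-180, 2) = -178)
Add(Mul(Mul(0, 6), B), 51) = Add(Mul(Mul(0, 6), -178), 51) = Add(Mul(0, -178), 51) = Add(0, 51) = 51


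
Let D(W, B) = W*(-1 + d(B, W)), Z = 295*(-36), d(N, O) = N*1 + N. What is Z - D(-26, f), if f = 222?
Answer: 898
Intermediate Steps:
d(N, O) = 2*N (d(N, O) = N + N = 2*N)
Z = -10620
D(W, B) = W*(-1 + 2*B)
Z - D(-26, f) = -10620 - (-26)*(-1 + 2*222) = -10620 - (-26)*(-1 + 444) = -10620 - (-26)*443 = -10620 - 1*(-11518) = -10620 + 11518 = 898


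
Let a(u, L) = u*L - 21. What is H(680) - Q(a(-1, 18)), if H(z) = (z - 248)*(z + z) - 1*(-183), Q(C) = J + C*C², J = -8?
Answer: 647030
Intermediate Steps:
a(u, L) = -21 + L*u (a(u, L) = L*u - 21 = -21 + L*u)
Q(C) = -8 + C³ (Q(C) = -8 + C*C² = -8 + C³)
H(z) = 183 + 2*z*(-248 + z) (H(z) = (-248 + z)*(2*z) + 183 = 2*z*(-248 + z) + 183 = 183 + 2*z*(-248 + z))
H(680) - Q(a(-1, 18)) = (183 - 496*680 + 2*680²) - (-8 + (-21 + 18*(-1))³) = (183 - 337280 + 2*462400) - (-8 + (-21 - 18)³) = (183 - 337280 + 924800) - (-8 + (-39)³) = 587703 - (-8 - 59319) = 587703 - 1*(-59327) = 587703 + 59327 = 647030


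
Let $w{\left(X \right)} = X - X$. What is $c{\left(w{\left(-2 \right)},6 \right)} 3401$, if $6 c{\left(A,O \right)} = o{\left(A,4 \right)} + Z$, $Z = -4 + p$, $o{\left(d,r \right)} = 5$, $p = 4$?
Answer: $\frac{17005}{6} \approx 2834.2$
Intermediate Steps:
$w{\left(X \right)} = 0$
$Z = 0$ ($Z = -4 + 4 = 0$)
$c{\left(A,O \right)} = \frac{5}{6}$ ($c{\left(A,O \right)} = \frac{5 + 0}{6} = \frac{1}{6} \cdot 5 = \frac{5}{6}$)
$c{\left(w{\left(-2 \right)},6 \right)} 3401 = \frac{5}{6} \cdot 3401 = \frac{17005}{6}$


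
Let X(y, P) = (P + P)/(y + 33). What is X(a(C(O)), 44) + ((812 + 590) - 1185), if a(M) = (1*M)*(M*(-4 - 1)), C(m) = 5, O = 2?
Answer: 4969/23 ≈ 216.04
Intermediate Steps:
a(M) = -5*M² (a(M) = M*(M*(-5)) = M*(-5*M) = -5*M²)
X(y, P) = 2*P/(33 + y) (X(y, P) = (2*P)/(33 + y) = 2*P/(33 + y))
X(a(C(O)), 44) + ((812 + 590) - 1185) = 2*44/(33 - 5*5²) + ((812 + 590) - 1185) = 2*44/(33 - 5*25) + (1402 - 1185) = 2*44/(33 - 125) + 217 = 2*44/(-92) + 217 = 2*44*(-1/92) + 217 = -22/23 + 217 = 4969/23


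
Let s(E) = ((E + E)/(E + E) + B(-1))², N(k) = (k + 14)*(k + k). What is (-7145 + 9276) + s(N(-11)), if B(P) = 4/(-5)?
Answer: 53276/25 ≈ 2131.0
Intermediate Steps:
B(P) = -⅘ (B(P) = 4*(-⅕) = -⅘)
N(k) = 2*k*(14 + k) (N(k) = (14 + k)*(2*k) = 2*k*(14 + k))
s(E) = 1/25 (s(E) = ((E + E)/(E + E) - ⅘)² = ((2*E)/((2*E)) - ⅘)² = ((2*E)*(1/(2*E)) - ⅘)² = (1 - ⅘)² = (⅕)² = 1/25)
(-7145 + 9276) + s(N(-11)) = (-7145 + 9276) + 1/25 = 2131 + 1/25 = 53276/25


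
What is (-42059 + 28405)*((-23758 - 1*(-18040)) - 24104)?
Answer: 407189588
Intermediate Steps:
(-42059 + 28405)*((-23758 - 1*(-18040)) - 24104) = -13654*((-23758 + 18040) - 24104) = -13654*(-5718 - 24104) = -13654*(-29822) = 407189588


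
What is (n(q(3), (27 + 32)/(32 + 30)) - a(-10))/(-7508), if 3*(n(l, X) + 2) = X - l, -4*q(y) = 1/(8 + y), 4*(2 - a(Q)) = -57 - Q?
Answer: 1315/640057 ≈ 0.0020545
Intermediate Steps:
a(Q) = 65/4 + Q/4 (a(Q) = 2 - (-57 - Q)/4 = 2 + (57/4 + Q/4) = 65/4 + Q/4)
q(y) = -1/(4*(8 + y))
n(l, X) = -2 - l/3 + X/3 (n(l, X) = -2 + (X - l)/3 = -2 + (-l/3 + X/3) = -2 - l/3 + X/3)
(n(q(3), (27 + 32)/(32 + 30)) - a(-10))/(-7508) = ((-2 - (-1)/(3*(32 + 4*3)) + ((27 + 32)/(32 + 30))/3) - (65/4 + (1/4)*(-10)))/(-7508) = ((-2 - (-1)/(3*(32 + 12)) + (59/62)/3) - (65/4 - 5/2))*(-1/7508) = ((-2 - (-1)/(3*44) + (59*(1/62))/3) - 1*55/4)*(-1/7508) = ((-2 - (-1)/(3*44) + (1/3)*(59/62)) - 55/4)*(-1/7508) = ((-2 - 1/3*(-1/44) + 59/186) - 55/4)*(-1/7508) = ((-2 + 1/132 + 59/186) - 55/4)*(-1/7508) = (-2285/1364 - 55/4)*(-1/7508) = -5260/341*(-1/7508) = 1315/640057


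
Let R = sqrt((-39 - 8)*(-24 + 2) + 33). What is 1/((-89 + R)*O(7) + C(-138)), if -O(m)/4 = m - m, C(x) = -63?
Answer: -1/63 ≈ -0.015873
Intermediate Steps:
O(m) = 0 (O(m) = -4*(m - m) = -4*0 = 0)
R = sqrt(1067) (R = sqrt(-47*(-22) + 33) = sqrt(1034 + 33) = sqrt(1067) ≈ 32.665)
1/((-89 + R)*O(7) + C(-138)) = 1/((-89 + sqrt(1067))*0 - 63) = 1/(0 - 63) = 1/(-63) = -1/63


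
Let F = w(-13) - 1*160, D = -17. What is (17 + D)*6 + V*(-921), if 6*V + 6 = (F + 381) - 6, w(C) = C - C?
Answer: -64163/2 ≈ -32082.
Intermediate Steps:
w(C) = 0
F = -160 (F = 0 - 1*160 = 0 - 160 = -160)
V = 209/6 (V = -1 + ((-160 + 381) - 6)/6 = -1 + (221 - 6)/6 = -1 + (⅙)*215 = -1 + 215/6 = 209/6 ≈ 34.833)
(17 + D)*6 + V*(-921) = (17 - 17)*6 + (209/6)*(-921) = 0*6 - 64163/2 = 0 - 64163/2 = -64163/2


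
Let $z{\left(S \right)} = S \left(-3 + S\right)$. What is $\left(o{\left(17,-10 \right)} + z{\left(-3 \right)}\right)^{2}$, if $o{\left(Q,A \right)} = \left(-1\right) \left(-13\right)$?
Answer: $961$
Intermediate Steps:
$o{\left(Q,A \right)} = 13$
$\left(o{\left(17,-10 \right)} + z{\left(-3 \right)}\right)^{2} = \left(13 - 3 \left(-3 - 3\right)\right)^{2} = \left(13 - -18\right)^{2} = \left(13 + 18\right)^{2} = 31^{2} = 961$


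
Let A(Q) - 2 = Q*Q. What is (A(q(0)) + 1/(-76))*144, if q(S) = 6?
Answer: 103932/19 ≈ 5470.1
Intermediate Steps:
A(Q) = 2 + Q**2 (A(Q) = 2 + Q*Q = 2 + Q**2)
(A(q(0)) + 1/(-76))*144 = ((2 + 6**2) + 1/(-76))*144 = ((2 + 36) - 1/76)*144 = (38 - 1/76)*144 = (2887/76)*144 = 103932/19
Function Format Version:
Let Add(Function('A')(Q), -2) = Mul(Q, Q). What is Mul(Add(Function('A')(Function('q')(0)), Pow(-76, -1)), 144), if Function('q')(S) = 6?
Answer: Rational(103932, 19) ≈ 5470.1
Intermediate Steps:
Function('A')(Q) = Add(2, Pow(Q, 2)) (Function('A')(Q) = Add(2, Mul(Q, Q)) = Add(2, Pow(Q, 2)))
Mul(Add(Function('A')(Function('q')(0)), Pow(-76, -1)), 144) = Mul(Add(Add(2, Pow(6, 2)), Pow(-76, -1)), 144) = Mul(Add(Add(2, 36), Rational(-1, 76)), 144) = Mul(Add(38, Rational(-1, 76)), 144) = Mul(Rational(2887, 76), 144) = Rational(103932, 19)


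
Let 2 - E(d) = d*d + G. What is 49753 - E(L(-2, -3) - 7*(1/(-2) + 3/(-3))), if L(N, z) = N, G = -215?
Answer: 198433/4 ≈ 49608.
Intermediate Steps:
E(d) = 217 - d**2 (E(d) = 2 - (d*d - 215) = 2 - (d**2 - 215) = 2 - (-215 + d**2) = 2 + (215 - d**2) = 217 - d**2)
49753 - E(L(-2, -3) - 7*(1/(-2) + 3/(-3))) = 49753 - (217 - (-2 - 7*(1/(-2) + 3/(-3)))**2) = 49753 - (217 - (-2 - 7*(1*(-1/2) + 3*(-1/3)))**2) = 49753 - (217 - (-2 - 7*(-1/2 - 1))**2) = 49753 - (217 - (-2 - 7*(-3/2))**2) = 49753 - (217 - (-2 + 21/2)**2) = 49753 - (217 - (17/2)**2) = 49753 - (217 - 1*289/4) = 49753 - (217 - 289/4) = 49753 - 1*579/4 = 49753 - 579/4 = 198433/4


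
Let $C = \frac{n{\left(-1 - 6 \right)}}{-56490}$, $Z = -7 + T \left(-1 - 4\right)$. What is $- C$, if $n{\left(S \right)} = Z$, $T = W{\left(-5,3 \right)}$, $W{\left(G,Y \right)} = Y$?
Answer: $- \frac{11}{28245} \approx -0.00038945$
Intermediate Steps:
$T = 3$
$Z = -22$ ($Z = -7 + 3 \left(-1 - 4\right) = -7 + 3 \left(-5\right) = -7 - 15 = -22$)
$n{\left(S \right)} = -22$
$C = \frac{11}{28245}$ ($C = - \frac{22}{-56490} = \left(-22\right) \left(- \frac{1}{56490}\right) = \frac{11}{28245} \approx 0.00038945$)
$- C = \left(-1\right) \frac{11}{28245} = - \frac{11}{28245}$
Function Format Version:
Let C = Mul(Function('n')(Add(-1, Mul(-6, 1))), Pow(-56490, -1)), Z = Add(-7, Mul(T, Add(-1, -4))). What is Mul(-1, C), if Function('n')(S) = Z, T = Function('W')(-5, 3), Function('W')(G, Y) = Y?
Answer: Rational(-11, 28245) ≈ -0.00038945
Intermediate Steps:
T = 3
Z = -22 (Z = Add(-7, Mul(3, Add(-1, -4))) = Add(-7, Mul(3, -5)) = Add(-7, -15) = -22)
Function('n')(S) = -22
C = Rational(11, 28245) (C = Mul(-22, Pow(-56490, -1)) = Mul(-22, Rational(-1, 56490)) = Rational(11, 28245) ≈ 0.00038945)
Mul(-1, C) = Mul(-1, Rational(11, 28245)) = Rational(-11, 28245)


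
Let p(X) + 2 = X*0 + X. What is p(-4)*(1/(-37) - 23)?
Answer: 5112/37 ≈ 138.16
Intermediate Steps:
p(X) = -2 + X (p(X) = -2 + (X*0 + X) = -2 + (0 + X) = -2 + X)
p(-4)*(1/(-37) - 23) = (-2 - 4)*(1/(-37) - 23) = -6*(-1/37 - 23) = -6*(-852/37) = 5112/37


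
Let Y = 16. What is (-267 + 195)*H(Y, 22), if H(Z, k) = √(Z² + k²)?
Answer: -144*√185 ≈ -1958.6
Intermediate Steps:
(-267 + 195)*H(Y, 22) = (-267 + 195)*√(16² + 22²) = -72*√(256 + 484) = -144*√185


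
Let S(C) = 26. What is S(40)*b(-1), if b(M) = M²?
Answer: 26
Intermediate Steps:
S(40)*b(-1) = 26*(-1)² = 26*1 = 26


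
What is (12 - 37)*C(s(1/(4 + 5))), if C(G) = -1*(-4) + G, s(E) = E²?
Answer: -8125/81 ≈ -100.31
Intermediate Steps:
C(G) = 4 + G
(12 - 37)*C(s(1/(4 + 5))) = (12 - 37)*(4 + (1/(4 + 5))²) = -25*(4 + (1/9)²) = -25*(4 + (⅑)²) = -25*(4 + 1/81) = -25*325/81 = -8125/81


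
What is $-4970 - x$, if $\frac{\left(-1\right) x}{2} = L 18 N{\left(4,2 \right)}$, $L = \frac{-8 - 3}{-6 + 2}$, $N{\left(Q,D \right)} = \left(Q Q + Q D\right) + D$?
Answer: $-2396$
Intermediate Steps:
$N{\left(Q,D \right)} = D + Q^{2} + D Q$ ($N{\left(Q,D \right)} = \left(Q^{2} + D Q\right) + D = D + Q^{2} + D Q$)
$L = \frac{11}{4}$ ($L = - \frac{11}{-4} = \left(-11\right) \left(- \frac{1}{4}\right) = \frac{11}{4} \approx 2.75$)
$x = -2574$ ($x = - 2 \cdot \frac{11}{4} \cdot 18 \left(2 + 4^{2} + 2 \cdot 4\right) = - 2 \frac{99 \left(2 + 16 + 8\right)}{2} = - 2 \cdot \frac{99}{2} \cdot 26 = \left(-2\right) 1287 = -2574$)
$-4970 - x = -4970 - -2574 = -4970 + 2574 = -2396$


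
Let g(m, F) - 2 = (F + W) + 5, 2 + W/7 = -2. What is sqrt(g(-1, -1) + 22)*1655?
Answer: 0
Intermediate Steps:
W = -28 (W = -14 + 7*(-2) = -14 - 14 = -28)
g(m, F) = -21 + F (g(m, F) = 2 + ((F - 28) + 5) = 2 + ((-28 + F) + 5) = 2 + (-23 + F) = -21 + F)
sqrt(g(-1, -1) + 22)*1655 = sqrt((-21 - 1) + 22)*1655 = sqrt(-22 + 22)*1655 = sqrt(0)*1655 = 0*1655 = 0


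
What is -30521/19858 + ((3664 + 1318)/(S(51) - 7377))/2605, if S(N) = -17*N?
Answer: -81944541322/53307857745 ≈ -1.5372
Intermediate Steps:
-30521/19858 + ((3664 + 1318)/(S(51) - 7377))/2605 = -30521/19858 + ((3664 + 1318)/(-17*51 - 7377))/2605 = -30521*1/19858 + (4982/(-867 - 7377))*(1/2605) = -30521/19858 + (4982/(-8244))*(1/2605) = -30521/19858 + (4982*(-1/8244))*(1/2605) = -30521/19858 - 2491/4122*1/2605 = -30521/19858 - 2491/10737810 = -81944541322/53307857745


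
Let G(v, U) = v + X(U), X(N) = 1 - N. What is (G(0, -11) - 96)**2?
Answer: 7056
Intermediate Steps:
G(v, U) = 1 + v - U (G(v, U) = v + (1 - U) = 1 + v - U)
(G(0, -11) - 96)**2 = ((1 + 0 - 1*(-11)) - 96)**2 = ((1 + 0 + 11) - 96)**2 = (12 - 96)**2 = (-84)**2 = 7056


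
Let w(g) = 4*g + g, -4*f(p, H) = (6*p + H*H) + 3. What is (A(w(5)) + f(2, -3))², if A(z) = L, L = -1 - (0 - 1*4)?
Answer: 9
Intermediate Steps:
f(p, H) = -¾ - 3*p/2 - H²/4 (f(p, H) = -((6*p + H*H) + 3)/4 = -((6*p + H²) + 3)/4 = -((H² + 6*p) + 3)/4 = -(3 + H² + 6*p)/4 = -¾ - 3*p/2 - H²/4)
L = 3 (L = -1 - (0 - 4) = -1 - 1*(-4) = -1 + 4 = 3)
w(g) = 5*g
A(z) = 3
(A(w(5)) + f(2, -3))² = (3 + (-¾ - 3/2*2 - ¼*(-3)²))² = (3 + (-¾ - 3 - ¼*9))² = (3 + (-¾ - 3 - 9/4))² = (3 - 6)² = (-3)² = 9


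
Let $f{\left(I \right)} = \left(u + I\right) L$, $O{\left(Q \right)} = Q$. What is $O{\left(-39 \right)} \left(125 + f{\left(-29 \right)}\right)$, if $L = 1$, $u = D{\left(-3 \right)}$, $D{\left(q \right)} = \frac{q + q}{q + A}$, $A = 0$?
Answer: $-3822$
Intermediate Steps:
$D{\left(q \right)} = 2$ ($D{\left(q \right)} = \frac{q + q}{q + 0} = \frac{2 q}{q} = 2$)
$u = 2$
$f{\left(I \right)} = 2 + I$ ($f{\left(I \right)} = \left(2 + I\right) 1 = 2 + I$)
$O{\left(-39 \right)} \left(125 + f{\left(-29 \right)}\right) = - 39 \left(125 + \left(2 - 29\right)\right) = - 39 \left(125 - 27\right) = \left(-39\right) 98 = -3822$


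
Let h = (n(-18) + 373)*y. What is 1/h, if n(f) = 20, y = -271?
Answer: -1/106503 ≈ -9.3894e-6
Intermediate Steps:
h = -106503 (h = (20 + 373)*(-271) = 393*(-271) = -106503)
1/h = 1/(-106503) = -1/106503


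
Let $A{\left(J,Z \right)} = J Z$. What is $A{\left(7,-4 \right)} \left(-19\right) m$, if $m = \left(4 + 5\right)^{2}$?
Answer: $43092$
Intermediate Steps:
$m = 81$ ($m = 9^{2} = 81$)
$A{\left(7,-4 \right)} \left(-19\right) m = 7 \left(-4\right) \left(-19\right) 81 = \left(-28\right) \left(-19\right) 81 = 532 \cdot 81 = 43092$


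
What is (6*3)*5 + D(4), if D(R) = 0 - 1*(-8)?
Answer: 98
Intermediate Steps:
D(R) = 8 (D(R) = 0 + 8 = 8)
(6*3)*5 + D(4) = (6*3)*5 + 8 = 18*5 + 8 = 90 + 8 = 98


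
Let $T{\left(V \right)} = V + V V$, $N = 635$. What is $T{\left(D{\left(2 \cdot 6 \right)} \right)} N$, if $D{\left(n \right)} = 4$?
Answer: $12700$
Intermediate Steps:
$T{\left(V \right)} = V + V^{2}$
$T{\left(D{\left(2 \cdot 6 \right)} \right)} N = 4 \left(1 + 4\right) 635 = 4 \cdot 5 \cdot 635 = 20 \cdot 635 = 12700$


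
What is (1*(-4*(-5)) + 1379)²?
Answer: 1957201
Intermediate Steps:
(1*(-4*(-5)) + 1379)² = (1*20 + 1379)² = (20 + 1379)² = 1399² = 1957201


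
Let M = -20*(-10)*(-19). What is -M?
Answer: 3800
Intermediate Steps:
M = -3800 (M = 200*(-19) = -3800)
-M = -1*(-3800) = 3800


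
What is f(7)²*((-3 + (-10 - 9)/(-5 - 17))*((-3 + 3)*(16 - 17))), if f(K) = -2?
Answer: 0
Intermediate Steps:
f(7)²*((-3 + (-10 - 9)/(-5 - 17))*((-3 + 3)*(16 - 17))) = (-2)²*((-3 + (-10 - 9)/(-5 - 17))*((-3 + 3)*(16 - 17))) = 4*((-3 - 19/(-22))*(0*(-1))) = 4*((-3 - 19*(-1/22))*0) = 4*((-3 + 19/22)*0) = 4*(-47/22*0) = 4*0 = 0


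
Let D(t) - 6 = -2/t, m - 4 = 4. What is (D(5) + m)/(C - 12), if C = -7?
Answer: -68/95 ≈ -0.71579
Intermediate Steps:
m = 8 (m = 4 + 4 = 8)
D(t) = 6 - 2/t
(D(5) + m)/(C - 12) = ((6 - 2/5) + 8)/(-7 - 12) = ((6 - 2*1/5) + 8)/(-19) = ((6 - 2/5) + 8)*(-1/19) = (28/5 + 8)*(-1/19) = (68/5)*(-1/19) = -68/95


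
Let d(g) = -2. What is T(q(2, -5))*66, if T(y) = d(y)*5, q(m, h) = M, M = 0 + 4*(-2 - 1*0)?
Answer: -660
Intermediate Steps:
M = -8 (M = 0 + 4*(-2 + 0) = 0 + 4*(-2) = 0 - 8 = -8)
q(m, h) = -8
T(y) = -10 (T(y) = -2*5 = -10)
T(q(2, -5))*66 = -10*66 = -660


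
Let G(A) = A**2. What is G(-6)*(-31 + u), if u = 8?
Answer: -828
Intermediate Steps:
G(-6)*(-31 + u) = (-6)**2*(-31 + 8) = 36*(-23) = -828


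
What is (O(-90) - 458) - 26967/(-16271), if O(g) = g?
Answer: -8889541/16271 ≈ -546.34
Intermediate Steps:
(O(-90) - 458) - 26967/(-16271) = (-90 - 458) - 26967/(-16271) = -548 - 26967*(-1/16271) = -548 + 26967/16271 = -8889541/16271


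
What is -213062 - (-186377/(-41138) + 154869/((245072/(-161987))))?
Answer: -558034420830081/5040885968 ≈ -1.1070e+5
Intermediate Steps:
-213062 - (-186377/(-41138) + 154869/((245072/(-161987)))) = -213062 - (-186377*(-1/41138) + 154869/((245072*(-1/161987)))) = -213062 - (186377/41138 + 154869/(-245072/161987)) = -213062 - (186377/41138 + 154869*(-161987/245072)) = -213062 - (186377/41138 - 25086764703/245072) = -213062 - 1*(-515986825283935/5040885968) = -213062 + 515986825283935/5040885968 = -558034420830081/5040885968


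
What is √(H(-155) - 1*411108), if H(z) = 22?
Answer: I*√411086 ≈ 641.16*I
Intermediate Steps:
√(H(-155) - 1*411108) = √(22 - 1*411108) = √(22 - 411108) = √(-411086) = I*√411086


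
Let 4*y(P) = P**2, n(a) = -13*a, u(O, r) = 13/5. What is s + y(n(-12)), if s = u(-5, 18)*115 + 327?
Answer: 6710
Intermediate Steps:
u(O, r) = 13/5 (u(O, r) = 13*(1/5) = 13/5)
y(P) = P**2/4
s = 626 (s = (13/5)*115 + 327 = 299 + 327 = 626)
s + y(n(-12)) = 626 + (-13*(-12))**2/4 = 626 + (1/4)*156**2 = 626 + (1/4)*24336 = 626 + 6084 = 6710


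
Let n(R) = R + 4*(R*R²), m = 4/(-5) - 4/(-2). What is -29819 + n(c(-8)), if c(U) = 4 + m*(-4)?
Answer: -3727731/125 ≈ -29822.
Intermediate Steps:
m = 6/5 (m = 4*(-⅕) - 4*(-½) = -⅘ + 2 = 6/5 ≈ 1.2000)
c(U) = -⅘ (c(U) = 4 + (6/5)*(-4) = 4 - 24/5 = -⅘)
n(R) = R + 4*R³
-29819 + n(c(-8)) = -29819 + (-⅘ + 4*(-⅘)³) = -29819 + (-⅘ + 4*(-64/125)) = -29819 + (-⅘ - 256/125) = -29819 - 356/125 = -3727731/125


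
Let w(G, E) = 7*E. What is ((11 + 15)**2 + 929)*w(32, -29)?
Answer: -325815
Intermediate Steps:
((11 + 15)**2 + 929)*w(32, -29) = ((11 + 15)**2 + 929)*(7*(-29)) = (26**2 + 929)*(-203) = (676 + 929)*(-203) = 1605*(-203) = -325815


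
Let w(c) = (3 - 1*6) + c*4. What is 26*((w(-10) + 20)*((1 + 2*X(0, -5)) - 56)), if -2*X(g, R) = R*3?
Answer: 23920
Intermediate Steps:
w(c) = -3 + 4*c (w(c) = (3 - 6) + 4*c = -3 + 4*c)
X(g, R) = -3*R/2 (X(g, R) = -R*3/2 = -3*R/2)
26*((w(-10) + 20)*((1 + 2*X(0, -5)) - 56)) = 26*(((-3 + 4*(-10)) + 20)*((1 + 2*(-3/2*(-5))) - 56)) = 26*(((-3 - 40) + 20)*((1 + 2*(15/2)) - 56)) = 26*((-43 + 20)*((1 + 15) - 56)) = 26*(-23*(16 - 56)) = 26*(-23*(-40)) = 26*920 = 23920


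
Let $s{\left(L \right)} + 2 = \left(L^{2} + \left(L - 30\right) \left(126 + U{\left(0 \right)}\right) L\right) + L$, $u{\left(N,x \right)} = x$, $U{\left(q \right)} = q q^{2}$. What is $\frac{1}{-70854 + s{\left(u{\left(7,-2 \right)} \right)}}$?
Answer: $- \frac{1}{62790} \approx -1.5926 \cdot 10^{-5}$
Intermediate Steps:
$U{\left(q \right)} = q^{3}$
$s{\left(L \right)} = -2 + L + L^{2} + L \left(-3780 + 126 L\right)$ ($s{\left(L \right)} = -2 + \left(\left(L^{2} + \left(L - 30\right) \left(126 + 0^{3}\right) L\right) + L\right) = -2 + \left(\left(L^{2} + \left(-30 + L\right) \left(126 + 0\right) L\right) + L\right) = -2 + \left(\left(L^{2} + \left(-30 + L\right) 126 L\right) + L\right) = -2 + \left(\left(L^{2} + \left(-3780 + 126 L\right) L\right) + L\right) = -2 + \left(\left(L^{2} + L \left(-3780 + 126 L\right)\right) + L\right) = -2 + \left(L + L^{2} + L \left(-3780 + 126 L\right)\right) = -2 + L + L^{2} + L \left(-3780 + 126 L\right)$)
$\frac{1}{-70854 + s{\left(u{\left(7,-2 \right)} \right)}} = \frac{1}{-70854 - \left(-7556 - 508\right)} = \frac{1}{-70854 + \left(-2 + 7558 + 127 \cdot 4\right)} = \frac{1}{-70854 + \left(-2 + 7558 + 508\right)} = \frac{1}{-70854 + 8064} = \frac{1}{-62790} = - \frac{1}{62790}$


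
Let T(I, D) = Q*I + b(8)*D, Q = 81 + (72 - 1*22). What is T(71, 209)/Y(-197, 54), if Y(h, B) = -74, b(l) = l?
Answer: -10973/74 ≈ -148.28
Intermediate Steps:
Q = 131 (Q = 81 + (72 - 22) = 81 + 50 = 131)
T(I, D) = 8*D + 131*I (T(I, D) = 131*I + 8*D = 8*D + 131*I)
T(71, 209)/Y(-197, 54) = (8*209 + 131*71)/(-74) = (1672 + 9301)*(-1/74) = 10973*(-1/74) = -10973/74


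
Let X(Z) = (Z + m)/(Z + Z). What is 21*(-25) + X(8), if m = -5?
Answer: -8397/16 ≈ -524.81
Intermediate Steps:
X(Z) = (-5 + Z)/(2*Z) (X(Z) = (Z - 5)/(Z + Z) = (-5 + Z)/((2*Z)) = (-5 + Z)*(1/(2*Z)) = (-5 + Z)/(2*Z))
21*(-25) + X(8) = 21*(-25) + (½)*(-5 + 8)/8 = -525 + (½)*(⅛)*3 = -525 + 3/16 = -8397/16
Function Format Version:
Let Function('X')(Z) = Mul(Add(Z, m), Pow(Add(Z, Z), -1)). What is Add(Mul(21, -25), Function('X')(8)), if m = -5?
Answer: Rational(-8397, 16) ≈ -524.81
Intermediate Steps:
Function('X')(Z) = Mul(Rational(1, 2), Pow(Z, -1), Add(-5, Z)) (Function('X')(Z) = Mul(Add(Z, -5), Pow(Add(Z, Z), -1)) = Mul(Add(-5, Z), Pow(Mul(2, Z), -1)) = Mul(Add(-5, Z), Mul(Rational(1, 2), Pow(Z, -1))) = Mul(Rational(1, 2), Pow(Z, -1), Add(-5, Z)))
Add(Mul(21, -25), Function('X')(8)) = Add(Mul(21, -25), Mul(Rational(1, 2), Pow(8, -1), Add(-5, 8))) = Add(-525, Mul(Rational(1, 2), Rational(1, 8), 3)) = Add(-525, Rational(3, 16)) = Rational(-8397, 16)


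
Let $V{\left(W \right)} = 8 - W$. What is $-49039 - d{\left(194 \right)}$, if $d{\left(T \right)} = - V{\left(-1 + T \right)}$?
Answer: $-49224$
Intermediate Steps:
$d{\left(T \right)} = -9 + T$ ($d{\left(T \right)} = - (8 - \left(-1 + T\right)) = - (9 - T) = -9 + T$)
$-49039 - d{\left(194 \right)} = -49039 - \left(-9 + 194\right) = -49039 - 185 = -49224$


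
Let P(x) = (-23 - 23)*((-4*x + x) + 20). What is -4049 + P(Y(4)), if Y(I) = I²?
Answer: -2761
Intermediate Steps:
P(x) = -920 + 138*x (P(x) = -46*(-3*x + 20) = -46*(20 - 3*x) = -920 + 138*x)
-4049 + P(Y(4)) = -4049 + (-920 + 138*4²) = -4049 + (-920 + 138*16) = -4049 + (-920 + 2208) = -4049 + 1288 = -2761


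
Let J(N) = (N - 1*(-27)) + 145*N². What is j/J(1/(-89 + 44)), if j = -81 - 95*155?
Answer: -1199286/2191 ≈ -547.37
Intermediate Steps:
j = -14806 (j = -81 - 14725 = -14806)
J(N) = 27 + N + 145*N² (J(N) = (N + 27) + 145*N² = (27 + N) + 145*N² = 27 + N + 145*N²)
j/J(1/(-89 + 44)) = -14806/(27 + 1/(-89 + 44) + 145*(1/(-89 + 44))²) = -14806/(27 + 1/(-45) + 145*(1/(-45))²) = -14806/(27 - 1/45 + 145*(-1/45)²) = -14806/(27 - 1/45 + 145*(1/2025)) = -14806/(27 - 1/45 + 29/405) = -14806/2191/81 = -14806*81/2191 = -1199286/2191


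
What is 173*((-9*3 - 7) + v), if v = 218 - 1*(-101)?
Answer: 49305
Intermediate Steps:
v = 319 (v = 218 + 101 = 319)
173*((-9*3 - 7) + v) = 173*((-9*3 - 7) + 319) = 173*((-27 - 7) + 319) = 173*(-34 + 319) = 173*285 = 49305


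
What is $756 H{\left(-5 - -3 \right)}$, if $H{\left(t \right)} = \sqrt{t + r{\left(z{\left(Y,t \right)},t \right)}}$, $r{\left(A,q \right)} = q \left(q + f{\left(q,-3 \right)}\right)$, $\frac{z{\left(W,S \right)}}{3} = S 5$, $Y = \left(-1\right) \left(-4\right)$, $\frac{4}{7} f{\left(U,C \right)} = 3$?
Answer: $378 i \sqrt{34} \approx 2204.1 i$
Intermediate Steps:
$f{\left(U,C \right)} = \frac{21}{4}$ ($f{\left(U,C \right)} = \frac{7}{4} \cdot 3 = \frac{21}{4}$)
$Y = 4$
$z{\left(W,S \right)} = 15 S$ ($z{\left(W,S \right)} = 3 S 5 = 3 \cdot 5 S = 15 S$)
$r{\left(A,q \right)} = q \left(\frac{21}{4} + q\right)$ ($r{\left(A,q \right)} = q \left(q + \frac{21}{4}\right) = q \left(\frac{21}{4} + q\right)$)
$H{\left(t \right)} = \sqrt{t + \frac{t \left(21 + 4 t\right)}{4}}$
$756 H{\left(-5 - -3 \right)} = 756 \frac{\sqrt{\left(-5 - -3\right) \left(25 + 4 \left(-5 - -3\right)\right)}}{2} = 756 \frac{\sqrt{\left(-5 + 3\right) \left(25 + 4 \left(-5 + 3\right)\right)}}{2} = 756 \frac{\sqrt{- 2 \left(25 + 4 \left(-2\right)\right)}}{2} = 756 \frac{\sqrt{- 2 \left(25 - 8\right)}}{2} = 756 \frac{\sqrt{\left(-2\right) 17}}{2} = 756 \frac{\sqrt{-34}}{2} = 756 \frac{i \sqrt{34}}{2} = 378 i \sqrt{34}$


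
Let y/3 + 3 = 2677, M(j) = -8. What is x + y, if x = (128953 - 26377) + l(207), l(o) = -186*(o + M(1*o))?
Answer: 73584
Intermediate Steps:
l(o) = 1488 - 186*o (l(o) = -186*(o - 8) = -186*(-8 + o) = 1488 - 186*o)
y = 8022 (y = -9 + 3*2677 = -9 + 8031 = 8022)
x = 65562 (x = (128953 - 26377) + (1488 - 186*207) = 102576 + (1488 - 38502) = 102576 - 37014 = 65562)
x + y = 65562 + 8022 = 73584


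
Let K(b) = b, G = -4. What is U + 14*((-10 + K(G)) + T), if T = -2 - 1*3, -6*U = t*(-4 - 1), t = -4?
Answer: -808/3 ≈ -269.33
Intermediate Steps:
U = -10/3 (U = -(-2)*(-4 - 1)/3 = -(-2)*(-5)/3 = -⅙*20 = -10/3 ≈ -3.3333)
T = -5 (T = -2 - 3 = -5)
U + 14*((-10 + K(G)) + T) = -10/3 + 14*((-10 - 4) - 5) = -10/3 + 14*(-14 - 5) = -10/3 + 14*(-19) = -10/3 - 266 = -808/3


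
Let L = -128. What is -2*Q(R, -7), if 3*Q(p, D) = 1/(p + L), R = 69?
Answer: 2/177 ≈ 0.011299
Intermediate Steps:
Q(p, D) = 1/(3*(-128 + p)) (Q(p, D) = 1/(3*(p - 128)) = 1/(3*(-128 + p)))
-2*Q(R, -7) = -2/(3*(-128 + 69)) = -2/(3*(-59)) = -2*(-1)/(3*59) = -2*(-1/177) = 2/177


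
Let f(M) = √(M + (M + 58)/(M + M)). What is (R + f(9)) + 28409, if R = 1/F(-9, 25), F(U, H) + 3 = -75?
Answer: 2215901/78 + √458/6 ≈ 28413.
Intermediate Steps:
F(U, H) = -78 (F(U, H) = -3 - 75 = -78)
R = -1/78 (R = 1/(-78) = -1/78 ≈ -0.012821)
f(M) = √(M + (58 + M)/(2*M)) (f(M) = √(M + (58 + M)/((2*M))) = √(M + (58 + M)*(1/(2*M))) = √(M + (58 + M)/(2*M)))
(R + f(9)) + 28409 = (-1/78 + √(2 + 4*9 + 116/9)/2) + 28409 = (-1/78 + √(2 + 36 + 116*(⅑))/2) + 28409 = (-1/78 + √(2 + 36 + 116/9)/2) + 28409 = (-1/78 + √(458/9)/2) + 28409 = (-1/78 + (√458/3)/2) + 28409 = (-1/78 + √458/6) + 28409 = 2215901/78 + √458/6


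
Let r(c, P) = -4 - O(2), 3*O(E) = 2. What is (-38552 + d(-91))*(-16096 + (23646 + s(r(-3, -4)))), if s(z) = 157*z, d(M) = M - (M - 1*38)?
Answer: -262562776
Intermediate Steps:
O(E) = ⅔ (O(E) = (⅓)*2 = ⅔)
r(c, P) = -14/3 (r(c, P) = -4 - 1*⅔ = -4 - ⅔ = -14/3)
d(M) = 38 (d(M) = M - (M - 38) = M - (-38 + M) = M + (38 - M) = 38)
(-38552 + d(-91))*(-16096 + (23646 + s(r(-3, -4)))) = (-38552 + 38)*(-16096 + (23646 + 157*(-14/3))) = -38514*(-16096 + (23646 - 2198/3)) = -38514*(-16096 + 68740/3) = -38514*20452/3 = -262562776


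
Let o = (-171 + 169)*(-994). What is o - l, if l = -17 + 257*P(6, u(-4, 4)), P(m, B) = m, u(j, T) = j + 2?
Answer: 463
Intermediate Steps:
u(j, T) = 2 + j
o = 1988 (o = -2*(-994) = 1988)
l = 1525 (l = -17 + 257*6 = -17 + 1542 = 1525)
o - l = 1988 - 1*1525 = 1988 - 1525 = 463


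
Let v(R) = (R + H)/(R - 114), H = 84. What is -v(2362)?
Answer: -1223/1124 ≈ -1.0881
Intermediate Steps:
v(R) = (84 + R)/(-114 + R) (v(R) = (R + 84)/(R - 114) = (84 + R)/(-114 + R))
-v(2362) = -(84 + 2362)/(-114 + 2362) = -2446/2248 = -1*1223/1124 = -1223/1124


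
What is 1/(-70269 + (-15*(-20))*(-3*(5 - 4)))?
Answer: -1/71169 ≈ -1.4051e-5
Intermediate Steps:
1/(-70269 + (-15*(-20))*(-3*(5 - 4))) = 1/(-70269 + 300*(-3*1)) = 1/(-70269 + 300*(-3)) = 1/(-70269 - 900) = 1/(-71169) = -1/71169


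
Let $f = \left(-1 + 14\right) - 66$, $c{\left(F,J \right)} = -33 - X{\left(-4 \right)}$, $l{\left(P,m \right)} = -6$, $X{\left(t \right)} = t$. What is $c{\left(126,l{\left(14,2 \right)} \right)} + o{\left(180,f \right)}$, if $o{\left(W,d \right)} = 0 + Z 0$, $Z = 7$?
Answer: $-29$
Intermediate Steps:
$c{\left(F,J \right)} = -29$ ($c{\left(F,J \right)} = -33 - -4 = -33 + 4 = -29$)
$f = -53$ ($f = 13 - 66 = -53$)
$o{\left(W,d \right)} = 0$ ($o{\left(W,d \right)} = 0 + 7 \cdot 0 = 0 + 0 = 0$)
$c{\left(126,l{\left(14,2 \right)} \right)} + o{\left(180,f \right)} = -29 + 0 = -29$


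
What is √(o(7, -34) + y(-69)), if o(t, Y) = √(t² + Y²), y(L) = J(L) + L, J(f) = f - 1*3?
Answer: √(-141 + √1205) ≈ 10.31*I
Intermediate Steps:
J(f) = -3 + f (J(f) = f - 3 = -3 + f)
y(L) = -3 + 2*L (y(L) = (-3 + L) + L = -3 + 2*L)
o(t, Y) = √(Y² + t²)
√(o(7, -34) + y(-69)) = √(√((-34)² + 7²) + (-3 + 2*(-69))) = √(√(1156 + 49) + (-3 - 138)) = √(√1205 - 141) = √(-141 + √1205)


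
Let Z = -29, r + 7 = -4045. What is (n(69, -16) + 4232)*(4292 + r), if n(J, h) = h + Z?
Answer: 1004880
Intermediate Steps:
r = -4052 (r = -7 - 4045 = -4052)
n(J, h) = -29 + h (n(J, h) = h - 29 = -29 + h)
(n(69, -16) + 4232)*(4292 + r) = ((-29 - 16) + 4232)*(4292 - 4052) = (-45 + 4232)*240 = 4187*240 = 1004880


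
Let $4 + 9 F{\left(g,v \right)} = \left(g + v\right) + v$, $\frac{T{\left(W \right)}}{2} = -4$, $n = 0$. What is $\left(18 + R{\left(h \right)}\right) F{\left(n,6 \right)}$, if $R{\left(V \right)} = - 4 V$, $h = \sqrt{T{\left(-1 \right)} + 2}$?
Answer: $16 - \frac{32 i \sqrt{6}}{9} \approx 16.0 - 8.7093 i$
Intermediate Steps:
$T{\left(W \right)} = -8$ ($T{\left(W \right)} = 2 \left(-4\right) = -8$)
$h = i \sqrt{6}$ ($h = \sqrt{-8 + 2} = \sqrt{-6} = i \sqrt{6} \approx 2.4495 i$)
$F{\left(g,v \right)} = - \frac{4}{9} + \frac{g}{9} + \frac{2 v}{9}$ ($F{\left(g,v \right)} = - \frac{4}{9} + \frac{\left(g + v\right) + v}{9} = - \frac{4}{9} + \frac{g + 2 v}{9} = - \frac{4}{9} + \left(\frac{g}{9} + \frac{2 v}{9}\right) = - \frac{4}{9} + \frac{g}{9} + \frac{2 v}{9}$)
$\left(18 + R{\left(h \right)}\right) F{\left(n,6 \right)} = \left(18 - 4 i \sqrt{6}\right) \left(- \frac{4}{9} + \frac{1}{9} \cdot 0 + \frac{2}{9} \cdot 6\right) = \left(18 - 4 i \sqrt{6}\right) \left(- \frac{4}{9} + 0 + \frac{4}{3}\right) = \left(18 - 4 i \sqrt{6}\right) \frac{8}{9} = 16 - \frac{32 i \sqrt{6}}{9}$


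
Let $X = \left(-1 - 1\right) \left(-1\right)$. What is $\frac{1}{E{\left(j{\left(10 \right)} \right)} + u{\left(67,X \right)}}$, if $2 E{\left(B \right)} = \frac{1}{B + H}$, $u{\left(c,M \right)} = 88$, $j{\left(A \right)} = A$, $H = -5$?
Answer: $\frac{10}{881} \approx 0.011351$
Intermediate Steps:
$X = 2$ ($X = \left(-2\right) \left(-1\right) = 2$)
$E{\left(B \right)} = \frac{1}{2 \left(-5 + B\right)}$ ($E{\left(B \right)} = \frac{1}{2 \left(B - 5\right)} = \frac{1}{2 \left(-5 + B\right)}$)
$\frac{1}{E{\left(j{\left(10 \right)} \right)} + u{\left(67,X \right)}} = \frac{1}{\frac{1}{2 \left(-5 + 10\right)} + 88} = \frac{1}{\frac{1}{2 \cdot 5} + 88} = \frac{1}{\frac{1}{2} \cdot \frac{1}{5} + 88} = \frac{1}{\frac{1}{10} + 88} = \frac{1}{\frac{881}{10}} = \frac{10}{881}$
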